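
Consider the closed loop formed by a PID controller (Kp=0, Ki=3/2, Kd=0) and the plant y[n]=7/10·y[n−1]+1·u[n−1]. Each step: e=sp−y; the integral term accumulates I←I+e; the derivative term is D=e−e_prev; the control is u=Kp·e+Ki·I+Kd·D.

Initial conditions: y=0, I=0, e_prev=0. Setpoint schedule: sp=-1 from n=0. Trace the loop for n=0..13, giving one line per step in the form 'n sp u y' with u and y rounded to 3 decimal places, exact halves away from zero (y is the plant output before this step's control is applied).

0 -1 -1.500 0.000
1 -1 -0.750 -1.500
2 -1 0.450 -1.800
3 -1 0.165 -0.810
4 -1 -0.732 -0.402
5 -1 -0.712 -1.013
6 -1 -0.080 -1.421
7 -1 0.032 -1.075
8 -1 -0.388 -0.720
9 -1 -0.550 -0.892
10 -1 -0.289 -1.174
11 -1 -0.123 -1.111
12 -1 -0.272 -0.900
13 -1 -0.419 -0.903

(exact arithmetic carried between steps; '≈' marks a value shown rounded to 6 d.p. or computed from one; I and e_prev carry over from the previous line; the table rounds u and y to 3 d.p., halves away from zero)
n=0: y=0, sp=-1, e=sp−y=-1; I=-1, D=e−e_prev=-1; u=0·(-1)+3/2·(-1)+0·(-1)=-1.5; next y=7/10·0+1·(-1.5)=-1.5
n=1: y=-1.5, sp=-1, e=sp−y=0.5; I=-0.5, D=e−e_prev=1.5; u=0·0.5+3/2·(-0.5)+0·1.5=-0.75; next y=7/10·(-1.5)+1·(-0.75)=-1.8
n=2: y=-1.8, sp=-1, e=sp−y=0.8; I=0.3, D=e−e_prev=0.3; u=0·0.8+3/2·0.3+0·0.3=0.45; next y=7/10·(-1.8)+1·0.45=-0.81
n=3: y=-0.81, sp=-1, e=sp−y=-0.19; I=0.11, D=e−e_prev=-0.99; u=0·(-0.19)+3/2·0.11+0·(-0.99)=0.165; next y=7/10·(-0.81)+1·0.165=-0.402
n=4: y=-0.402, sp=-1, e=sp−y=-0.598; I=-0.488, D=e−e_prev=-0.408; u=0·(-0.598)+3/2·(-0.488)+0·(-0.408)=-0.732; next y=7/10·(-0.402)+1·(-0.732)=-1.0134
n=5: y=-1.0134, sp=-1, e=sp−y=0.0134; I=-0.4746, D=e−e_prev=0.6114; u=0·0.0134+3/2·(-0.4746)+0·0.6114=-0.7119; next y=7/10·(-1.0134)+1·(-0.7119)=-1.42128
n=6: y=-1.42128, sp=-1, e=sp−y=0.42128; I=-0.05332, D=e−e_prev=0.40788; u=0·0.42128+3/2·(-0.05332)+0·0.40788=-0.07998; next y=7/10·(-1.42128)+1·(-0.07998)=-1.074876
n=7: y=-1.074876, sp=-1, e=sp−y=0.074876; I=0.021556, D=e−e_prev=-0.346404; u=0·0.074876+3/2·0.021556+0·(-0.346404)=0.032334; next y=7/10·(-1.074876)+1·0.032334≈-0.720079
n=8: y≈-0.720079, sp=-1, e=sp−y≈-0.279921; I≈-0.258365, D=e−e_prev≈-0.354797; u=0·(-0.279921)+3/2·(-0.258365)+0·(-0.354797)≈-0.387547; next y=7/10·(-0.720079)+1·(-0.387547)≈-0.891603
n=9: y≈-0.891603, sp=-1, e=sp−y≈-0.108397; I≈-0.366762, D=e−e_prev≈0.171523; u=0·(-0.108397)+3/2·(-0.366762)+0·0.171523≈-0.550143; next y=7/10·(-0.891603)+1·(-0.550143)≈-1.174265
n=10: y≈-1.174265, sp=-1, e=sp−y≈0.174265; I≈-0.192497, D=e−e_prev≈0.282662; u=0·0.174265+3/2·(-0.192497)+0·0.282662≈-0.288746; next y=7/10·(-1.174265)+1·(-0.288746)≈-1.110731
n=11: y≈-1.110731, sp=-1, e=sp−y≈0.110731; I≈-0.081766, D=e−e_prev≈-0.063534; u=0·0.110731+3/2·(-0.081766)+0·(-0.063534)≈-0.122649; next y=7/10·(-1.110731)+1·(-0.122649)≈-0.900161
n=12: y≈-0.900161, sp=-1, e=sp−y≈-0.099839; I≈-0.181605, D=e−e_prev≈-0.210570; u=0·(-0.099839)+3/2·(-0.181605)+0·(-0.210570)≈-0.272408; next y=7/10·(-0.900161)+1·(-0.272408)≈-0.902520
n=13: y≈-0.902520, sp=-1, e=sp−y≈-0.097480; I≈-0.279085, D=e−e_prev≈0.002360; u=0·(-0.097480)+3/2·(-0.279085)+0·0.002360≈-0.418627; next y=7/10·(-0.902520)+1·(-0.418627)≈-1.050392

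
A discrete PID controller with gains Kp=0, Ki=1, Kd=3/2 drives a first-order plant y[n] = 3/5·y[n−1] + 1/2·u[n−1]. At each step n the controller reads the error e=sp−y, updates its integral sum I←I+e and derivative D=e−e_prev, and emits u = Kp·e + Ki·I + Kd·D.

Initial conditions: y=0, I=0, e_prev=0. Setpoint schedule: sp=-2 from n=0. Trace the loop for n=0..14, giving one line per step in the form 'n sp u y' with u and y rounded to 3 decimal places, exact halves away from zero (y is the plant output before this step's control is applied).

(exact arithmetic carried between steps; '≈' marks a value shown rounded to 6 d.p. or computed from one; I and e_prev carry over from the previous line; the table rounds u and y to 3 d.p., halves away from zero)
n=0: y=0, sp=-2, e=sp−y=-2; I=-2, D=e−e_prev=-2; u=0·(-2)+1·(-2)+3/2·(-2)=-5; next y=3/5·0+1/2·(-5)=-2.5
n=1: y=-2.5, sp=-2, e=sp−y=0.5; I=-1.5, D=e−e_prev=2.5; u=0·0.5+1·(-1.5)+3/2·2.5=2.25; next y=3/5·(-2.5)+1/2·2.25=-0.375
n=2: y=-0.375, sp=-2, e=sp−y=-1.625; I=-3.125, D=e−e_prev=-2.125; u=0·(-1.625)+1·(-3.125)+3/2·(-2.125)=-6.3125; next y=3/5·(-0.375)+1/2·(-6.3125)=-3.38125
n=3: y=-3.38125, sp=-2, e=sp−y=1.38125; I=-1.74375, D=e−e_prev=3.00625; u=0·1.38125+1·(-1.74375)+3/2·3.00625=2.765625; next y=3/5·(-3.38125)+1/2·2.765625≈-0.645938
n=4: y≈-0.645938, sp=-2, e=sp−y≈-1.354063; I≈-3.097813, D=e−e_prev≈-2.735313; u=0·(-1.354063)+1·(-3.097813)+3/2·(-2.735313)≈-7.200781; next y=3/5·(-0.645938)+1/2·(-7.200781)≈-3.987953
n=5: y≈-3.987953, sp=-2, e=sp−y≈1.987953; I≈-1.109859, D=e−e_prev≈3.342016; u=0·1.987953+1·(-1.109859)+3/2·3.342016≈3.903164; next y=3/5·(-3.987953)+1/2·3.903164≈-0.441190
n=6: y≈-0.441190, sp=-2, e=sp−y≈-1.558810; I≈-2.668670, D=e−e_prev≈-3.546763; u=0·(-1.558810)+1·(-2.668670)+3/2·(-3.546763)≈-7.988814; next y=3/5·(-0.441190)+1/2·(-7.988814)≈-4.259121
n=7: y≈-4.259121, sp=-2, e=sp−y≈2.259121; I≈-0.409548, D=e−e_prev≈3.817931; u=0·2.259121+1·(-0.409548)+3/2·3.817931≈5.317349; next y=3/5·(-4.259121)+1/2·5.317349≈0.103202
n=8: y≈0.103202, sp=-2, e=sp−y≈-2.103202; I≈-2.512750, D=e−e_prev≈-4.362323; u=0·(-2.103202)+1·(-2.512750)+3/2·(-4.362323)≈-9.056234; next y=3/5·0.103202+1/2·(-9.056234)≈-4.466196
n=9: y≈-4.466196, sp=-2, e=sp−y≈2.466196; I≈-0.046554, D=e−e_prev≈4.569398; u=0·2.466196+1·(-0.046554)+3/2·4.569398≈6.807543; next y=3/5·(-4.466196)+1/2·6.807543≈0.724054
n=10: y≈0.724054, sp=-2, e=sp−y≈-2.724054; I≈-2.770608, D=e−e_prev≈-5.190250; u=0·(-2.724054)+1·(-2.770608)+3/2·(-5.190250)≈-10.555982; next y=3/5·0.724054+1/2·(-10.555982)≈-4.843559
n=11: y≈-4.843559, sp=-2, e=sp−y≈2.843559; I≈0.072951, D=e−e_prev≈5.567613; u=0·2.843559+1·0.072951+3/2·5.567613≈8.424370; next y=3/5·(-4.843559)+1/2·8.424370≈1.306050
n=12: y≈1.306050, sp=-2, e=sp−y≈-3.306050; I≈-3.233098, D=e−e_prev≈-6.149609; u=0·(-3.306050)+1·(-3.233098)+3/2·(-6.149609)≈-12.457511; next y=3/5·1.306050+1/2·(-12.457511)≈-5.445126
n=13: y≈-5.445126, sp=-2, e=sp−y≈3.445126; I≈0.212027, D=e−e_prev≈6.751176; u=0·3.445126+1·0.212027+3/2·6.751176≈10.338791; next y=3/5·(-5.445126)+1/2·10.338791≈1.902320
n=14: y≈1.902320, sp=-2, e=sp−y≈-3.902320; I≈-3.690292, D=e−e_prev≈-7.347446; u=0·(-3.902320)+1·(-3.690292)+3/2·(-7.347446)≈-14.711461; next y=3/5·1.902320+1/2·(-14.711461)≈-6.214339

0 -2 -5.000 0.000
1 -2 2.250 -2.500
2 -2 -6.313 -0.375
3 -2 2.766 -3.381
4 -2 -7.201 -0.646
5 -2 3.903 -3.988
6 -2 -7.989 -0.441
7 -2 5.317 -4.259
8 -2 -9.056 0.103
9 -2 6.808 -4.466
10 -2 -10.556 0.724
11 -2 8.424 -4.844
12 -2 -12.458 1.306
13 -2 10.339 -5.445
14 -2 -14.711 1.902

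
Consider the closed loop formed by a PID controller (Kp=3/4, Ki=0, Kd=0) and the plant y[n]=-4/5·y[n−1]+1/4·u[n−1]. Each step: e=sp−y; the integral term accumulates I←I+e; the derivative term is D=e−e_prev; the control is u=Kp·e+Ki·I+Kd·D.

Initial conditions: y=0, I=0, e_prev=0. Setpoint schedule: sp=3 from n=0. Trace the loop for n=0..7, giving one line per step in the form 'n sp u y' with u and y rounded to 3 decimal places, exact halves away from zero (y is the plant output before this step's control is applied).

0 3 2.250 0.000
1 3 1.828 0.563
2 3 2.245 0.007
3 3 1.833 0.556
4 3 2.240 0.014
5 3 1.838 0.549
6 3 2.235 0.021
7 3 1.843 0.542

(exact arithmetic carried between steps; '≈' marks a value shown rounded to 6 d.p. or computed from one; I and e_prev carry over from the previous line; the table rounds u and y to 3 d.p., halves away from zero)
n=0: y=0, sp=3, e=sp−y=3; I=3, D=e−e_prev=3; u=3/4·3+0·3+0·3=2.25; next y=-4/5·0+1/4·2.25=0.5625
n=1: y=0.5625, sp=3, e=sp−y=2.4375; I=5.4375, D=e−e_prev=-0.5625; u=3/4·2.4375+0·5.4375+0·(-0.5625)=1.828125; next y=-4/5·0.5625+1/4·1.828125≈0.007031
n=2: y≈0.007031, sp=3, e=sp−y≈2.992969; I≈8.430469, D=e−e_prev≈0.555469; u=3/4·2.992969+0·8.430469+0·0.555469≈2.244727; next y=-4/5·0.007031+1/4·2.244727≈0.555557
n=3: y≈0.555557, sp=3, e=sp−y≈2.444443; I≈10.874912, D=e−e_prev≈-0.548525; u=3/4·2.444443+0·10.874912+0·(-0.548525)≈1.833333; next y=-4/5·0.555557+1/4·1.833333≈0.013888
n=4: y≈0.013888, sp=3, e=sp−y≈2.986112; I≈13.861024, D=e−e_prev≈0.541669; u=3/4·2.986112+0·13.861024+0·0.541669≈2.239584; next y=-4/5·0.013888+1/4·2.239584≈0.548786
n=5: y≈0.548786, sp=3, e=sp−y≈2.451214; I≈16.312239, D=e−e_prev≈-0.534898; u=3/4·2.451214+0·16.312239+0·(-0.534898)≈1.838411; next y=-4/5·0.548786+1/4·1.838411≈0.020574
n=6: y≈0.020574, sp=3, e=sp−y≈2.979426; I≈19.291664, D=e−e_prev≈0.528212; u=3/4·2.979426+0·19.291664+0·0.528212≈2.234569; next y=-4/5·0.020574+1/4·2.234569≈0.542183
n=7: y≈0.542183, sp=3, e=sp−y≈2.457817; I≈21.749481, D=e−e_prev≈-0.521609; u=3/4·2.457817+0·21.749481+0·(-0.521609)≈1.843363; next y=-4/5·0.542183+1/4·1.843363≈0.027094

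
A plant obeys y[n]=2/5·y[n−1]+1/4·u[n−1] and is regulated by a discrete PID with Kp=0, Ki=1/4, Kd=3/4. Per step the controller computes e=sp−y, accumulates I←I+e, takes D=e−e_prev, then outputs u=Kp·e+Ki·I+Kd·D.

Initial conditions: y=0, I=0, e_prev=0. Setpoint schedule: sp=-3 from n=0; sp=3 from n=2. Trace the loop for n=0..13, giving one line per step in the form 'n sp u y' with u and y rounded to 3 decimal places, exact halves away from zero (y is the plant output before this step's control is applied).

0 -3 -3.000 0.000
1 -3 -0.750 -0.750
2 3 3.863 -0.488
3 3 -0.827 0.771
4 3 1.343 0.102
5 3 1.291 0.376
6 3 2.056 0.473
7 3 2.531 0.703
8 3 3.067 0.914
9 3 3.528 1.132
10 3 3.956 1.335
11 3 4.336 1.523
12 3 4.676 1.693
13 3 4.977 1.846

(exact arithmetic carried between steps; '≈' marks a value shown rounded to 6 d.p. or computed from one; I and e_prev carry over from the previous line; the table rounds u and y to 3 d.p., halves away from zero)
n=0: y=0, sp=-3, e=sp−y=-3; I=-3, D=e−e_prev=-3; u=0·(-3)+1/4·(-3)+3/4·(-3)=-3; next y=2/5·0+1/4·(-3)=-0.75
n=1: y=-0.75, sp=-3, e=sp−y=-2.25; I=-5.25, D=e−e_prev=0.75; u=0·(-2.25)+1/4·(-5.25)+3/4·0.75=-0.75; next y=2/5·(-0.75)+1/4·(-0.75)=-0.4875
n=2: y=-0.4875, sp=3, e=sp−y=3.4875; I=-1.7625, D=e−e_prev=5.7375; u=0·3.4875+1/4·(-1.7625)+3/4·5.7375=3.8625; next y=2/5·(-0.4875)+1/4·3.8625=0.770625
n=3: y=0.770625, sp=3, e=sp−y=2.229375; I=0.466875, D=e−e_prev=-1.258125; u=0·2.229375+1/4·0.466875+3/4·(-1.258125)=-0.826875; next y=2/5·0.770625+1/4·(-0.826875)≈0.101531
n=4: y≈0.101531, sp=3, e=sp−y≈2.898469; I≈3.365344, D=e−e_prev≈0.669094; u=0·2.898469+1/4·3.365344+3/4·0.669094≈1.343156; next y=2/5·0.101531+1/4·1.343156≈0.376402
n=5: y≈0.376402, sp=3, e=sp−y≈2.623598; I≈5.988942, D=e−e_prev≈-0.274870; u=0·2.623598+1/4·5.988942+3/4·(-0.274870)≈1.291083; next y=2/5·0.376402+1/4·1.291083≈0.473331
n=6: y≈0.473331, sp=3, e=sp−y≈2.526669; I≈8.515611, D=e−e_prev≈-0.096930; u=0·2.526669+1/4·8.515611+3/4·(-0.096930)≈2.056205; next y=2/5·0.473331+1/4·2.056205≈0.703384
n=7: y≈0.703384, sp=3, e=sp−y≈2.296616; I≈10.812227, D=e−e_prev≈-0.230053; u=0·2.296616+1/4·10.812227+3/4·(-0.230053)≈2.530517; next y=2/5·0.703384+1/4·2.530517≈0.913983
n=8: y≈0.913983, sp=3, e=sp−y≈2.086017; I≈12.898244, D=e−e_prev≈-0.210599; u=0·2.086017+1/4·12.898244+3/4·(-0.210599)≈3.066612; next y=2/5·0.913983+1/4·3.066612≈1.132246
n=9: y≈1.132246, sp=3, e=sp−y≈1.867754; I≈14.765998, D=e−e_prev≈-0.218263; u=0·1.867754+1/4·14.765998+3/4·(-0.218263)≈3.527802; next y=2/5·1.132246+1/4·3.527802≈1.334849
n=10: y≈1.334849, sp=3, e=sp−y≈1.665151; I≈16.431149, D=e−e_prev≈-0.202603; u=0·1.665151+1/4·16.431149+3/4·(-0.202603)≈3.955835; next y=2/5·1.334849+1/4·3.955835≈1.522898
n=11: y≈1.522898, sp=3, e=sp−y≈1.477102; I≈17.908251, D=e−e_prev≈-0.188049; u=0·1.477102+1/4·17.908251+3/4·(-0.188049)≈4.336026; next y=2/5·1.522898+1/4·4.336026≈1.693166
n=12: y≈1.693166, sp=3, e=sp−y≈1.306834; I≈19.215085, D=e−e_prev≈-0.170267; u=0·1.306834+1/4·19.215085+3/4·(-0.170267)≈4.676071; next y=2/5·1.693166+1/4·4.676071≈1.846284
n=13: y≈1.846284, sp=3, e=sp−y≈1.153716; I≈20.368801, D=e−e_prev≈-0.153118; u=0·1.153716+1/4·20.368801+3/4·(-0.153118)≈4.977362; next y=2/5·1.846284+1/4·4.977362≈1.982854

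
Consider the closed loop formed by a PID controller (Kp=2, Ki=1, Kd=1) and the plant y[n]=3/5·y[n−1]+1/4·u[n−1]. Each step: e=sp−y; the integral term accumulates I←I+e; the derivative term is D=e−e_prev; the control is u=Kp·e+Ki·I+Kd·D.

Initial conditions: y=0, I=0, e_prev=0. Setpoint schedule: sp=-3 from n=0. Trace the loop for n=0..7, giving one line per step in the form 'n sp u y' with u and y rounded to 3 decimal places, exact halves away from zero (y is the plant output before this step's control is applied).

(exact arithmetic carried between steps; '≈' marks a value shown rounded to 6 d.p. or computed from one; I and e_prev carry over from the previous line; the table rounds u and y to 3 d.p., halves away from zero)
n=0: y=0, sp=-3, e=sp−y=-3; I=-3, D=e−e_prev=-3; u=2·(-3)+1·(-3)+1·(-3)=-12; next y=3/5·0+1/4·(-12)=-3
n=1: y=-3, sp=-3, e=sp−y=0; I=-3, D=e−e_prev=3; u=2·0+1·(-3)+1·3=0; next y=3/5·(-3)+1/4·0=-1.8
n=2: y=-1.8, sp=-3, e=sp−y=-1.2; I=-4.2, D=e−e_prev=-1.2; u=2·(-1.2)+1·(-4.2)+1·(-1.2)=-7.8; next y=3/5·(-1.8)+1/4·(-7.8)=-3.03
n=3: y=-3.03, sp=-3, e=sp−y=0.03; I=-4.17, D=e−e_prev=1.23; u=2·0.03+1·(-4.17)+1·1.23=-2.88; next y=3/5·(-3.03)+1/4·(-2.88)=-2.538
n=4: y=-2.538, sp=-3, e=sp−y=-0.462; I=-4.632, D=e−e_prev=-0.492; u=2·(-0.462)+1·(-4.632)+1·(-0.492)=-6.048; next y=3/5·(-2.538)+1/4·(-6.048)=-3.0348
n=5: y=-3.0348, sp=-3, e=sp−y=0.0348; I=-4.5972, D=e−e_prev=0.4968; u=2·0.0348+1·(-4.5972)+1·0.4968=-4.0308; next y=3/5·(-3.0348)+1/4·(-4.0308)=-2.82858
n=6: y=-2.82858, sp=-3, e=sp−y=-0.17142; I=-4.76862, D=e−e_prev=-0.20622; u=2·(-0.17142)+1·(-4.76862)+1·(-0.20622)=-5.31768; next y=3/5·(-2.82858)+1/4·(-5.31768)=-3.026568
n=7: y=-3.026568, sp=-3, e=sp−y=0.026568; I=-4.742052, D=e−e_prev=0.197988; u=2·0.026568+1·(-4.742052)+1·0.197988=-4.490928; next y=3/5·(-3.026568)+1/4·(-4.490928)≈-2.938673

0 -3 -12.000 0.000
1 -3 0.000 -3.000
2 -3 -7.800 -1.800
3 -3 -2.880 -3.030
4 -3 -6.048 -2.538
5 -3 -4.031 -3.035
6 -3 -5.318 -2.829
7 -3 -4.491 -3.027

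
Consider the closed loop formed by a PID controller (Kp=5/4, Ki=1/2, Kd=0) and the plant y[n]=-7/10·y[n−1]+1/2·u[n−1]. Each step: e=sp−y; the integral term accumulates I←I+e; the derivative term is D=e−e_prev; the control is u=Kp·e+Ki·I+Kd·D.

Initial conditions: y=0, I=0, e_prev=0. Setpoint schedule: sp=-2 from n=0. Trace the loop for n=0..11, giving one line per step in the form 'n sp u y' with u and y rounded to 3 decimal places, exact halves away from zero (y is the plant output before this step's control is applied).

(exact arithmetic carried between steps; '≈' marks a value shown rounded to 6 d.p. or computed from one; I and e_prev carry over from the previous line; the table rounds u and y to 3 d.p., halves away from zero)
n=0: y=0, sp=-2, e=sp−y=-2; I=-2, D=e−e_prev=-2; u=5/4·(-2)+1/2·(-2)+0·(-2)=-3.5; next y=-7/10·0+1/2·(-3.5)=-1.75
n=1: y=-1.75, sp=-2, e=sp−y=-0.25; I=-2.25, D=e−e_prev=1.75; u=5/4·(-0.25)+1/2·(-2.25)+0·1.75=-1.4375; next y=-7/10·(-1.75)+1/2·(-1.4375)=0.50625
n=2: y=0.50625, sp=-2, e=sp−y=-2.50625; I=-4.75625, D=e−e_prev=-2.25625; u=5/4·(-2.50625)+1/2·(-4.75625)+0·(-2.25625)≈-5.510938; next y=-7/10·0.50625+1/2·(-5.510938)≈-3.109844
n=3: y≈-3.109844, sp=-2, e=sp−y≈1.109844; I≈-3.646406, D=e−e_prev≈3.616094; u=5/4·1.109844+1/2·(-3.646406)+0·3.616094≈-0.435898; next y=-7/10·(-3.109844)+1/2·(-0.435898)≈1.958941
n=4: y≈1.958941, sp=-2, e=sp−y≈-3.958941; I≈-7.605348, D=e−e_prev≈-5.068785; u=5/4·(-3.958941)+1/2·(-7.605348)+0·(-5.068785)≈-8.751351; next y=-7/10·1.958941+1/2·(-8.751351)≈-5.746934
n=5: y≈-5.746934, sp=-2, e=sp−y≈3.746934; I≈-3.858413, D=e−e_prev≈7.705876; u=5/4·3.746934+1/2·(-3.858413)+0·7.705876≈2.754461; next y=-7/10·(-5.746934)+1/2·2.754461≈5.400085
n=6: y≈5.400085, sp=-2, e=sp−y≈-7.400085; I≈-11.258498, D=e−e_prev≈-11.147019; u=5/4·(-7.400085)+1/2·(-11.258498)+0·(-11.147019)≈-14.879355; next y=-7/10·5.400085+1/2·(-14.879355)≈-11.219737
n=7: y≈-11.219737, sp=-2, e=sp−y≈9.219737; I≈-2.038761, D=e−e_prev≈16.619821; u=5/4·9.219737+1/2·(-2.038761)+0·16.619821≈10.505290; next y=-7/10·(-11.219737)+1/2·10.505290≈13.106461
n=8: y≈13.106461, sp=-2, e=sp−y≈-15.106461; I≈-17.145222, D=e−e_prev≈-24.326197; u=5/4·(-15.106461)+1/2·(-17.145222)+0·(-24.326197)≈-27.455687; next y=-7/10·13.106461+1/2·(-27.455687)≈-22.902366
n=9: y≈-22.902366, sp=-2, e=sp−y≈20.902366; I≈3.757144, D=e−e_prev≈36.008826; u=5/4·20.902366+1/2·3.757144+0·36.008826≈28.006529; next y=-7/10·(-22.902366)+1/2·28.006529≈30.034921
n=10: y≈30.034921, sp=-2, e=sp−y≈-32.034921; I≈-28.277777, D=e−e_prev≈-52.937286; u=5/4·(-32.034921)+1/2·(-28.277777)+0·(-52.937286)≈-54.182539; next y=-7/10·30.034921+1/2·(-54.182539)≈-48.115714
n=11: y≈-48.115714, sp=-2, e=sp−y≈46.115714; I≈17.837937, D=e−e_prev≈78.150635; u=5/4·46.115714+1/2·17.837937+0·78.150635≈66.563611; next y=-7/10·(-48.115714)+1/2·66.563611≈66.962805

0 -2 -3.500 0.000
1 -2 -1.438 -1.750
2 -2 -5.511 0.506
3 -2 -0.436 -3.110
4 -2 -8.751 1.959
5 -2 2.754 -5.747
6 -2 -14.879 5.400
7 -2 10.505 -11.220
8 -2 -27.456 13.106
9 -2 28.007 -22.902
10 -2 -54.183 30.035
11 -2 66.564 -48.116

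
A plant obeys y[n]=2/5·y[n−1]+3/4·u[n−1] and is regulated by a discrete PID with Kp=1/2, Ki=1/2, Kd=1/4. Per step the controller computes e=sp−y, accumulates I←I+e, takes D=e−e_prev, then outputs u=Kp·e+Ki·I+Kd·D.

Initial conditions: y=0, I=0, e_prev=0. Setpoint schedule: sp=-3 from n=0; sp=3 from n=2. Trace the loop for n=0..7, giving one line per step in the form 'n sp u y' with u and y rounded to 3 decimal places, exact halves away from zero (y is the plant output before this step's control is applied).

(exact arithmetic carried between steps; '≈' marks a value shown rounded to 6 d.p. or computed from one; I and e_prev carry over from the previous line; the table rounds u and y to 3 d.p., halves away from zero)
n=0: y=0, sp=-3, e=sp−y=-3; I=-3, D=e−e_prev=-3; u=1/2·(-3)+1/2·(-3)+1/4·(-3)=-3.75; next y=2/5·0+3/4·(-3.75)=-2.8125
n=1: y=-2.8125, sp=-3, e=sp−y=-0.1875; I=-3.1875, D=e−e_prev=2.8125; u=1/2·(-0.1875)+1/2·(-3.1875)+1/4·2.8125=-0.984375; next y=2/5·(-2.8125)+3/4·(-0.984375)≈-1.863281
n=2: y≈-1.863281, sp=3, e=sp−y≈4.863281; I≈1.675781, D=e−e_prev≈5.050781; u=1/2·4.863281+1/2·1.675781+1/4·5.050781≈4.532227; next y=2/5·(-1.863281)+3/4·4.532227≈2.653857
n=3: y≈2.653857, sp=3, e=sp−y≈0.346143; I≈2.021924, D=e−e_prev≈-4.517139; u=1/2·0.346143+1/2·2.021924+1/4·(-4.517139)≈0.054749; next y=2/5·2.653857+3/4·0.054749≈1.102604
n=4: y≈1.102604, sp=3, e=sp−y≈1.897396; I≈3.919319, D=e−e_prev≈1.551253; u=1/2·1.897396+1/2·3.919319+1/4·1.551253≈3.296171; next y=2/5·1.102604+3/4·3.296171≈2.913170
n=5: y≈2.913170, sp=3, e=sp−y≈0.086830; I≈4.006150, D=e−e_prev≈-1.810565; u=1/2·0.086830+1/2·4.006150+1/4·(-1.810565)≈1.593849; next y=2/5·2.913170+3/4·1.593849≈2.360654
n=6: y≈2.360654, sp=3, e=sp−y≈0.639346; I≈4.645495, D=e−e_prev≈0.552516; u=1/2·0.639346+1/2·4.645495+1/4·0.552516≈2.780549; next y=2/5·2.360654+3/4·2.780549≈3.029674
n=7: y≈3.029674, sp=3, e=sp−y≈-0.029674; I≈4.615822, D=e−e_prev≈-0.669019; u=1/2·(-0.029674)+1/2·4.615822+1/4·(-0.669019)≈2.125819; next y=2/5·3.029674+3/4·2.125819≈2.806234

0 -3 -3.750 0.000
1 -3 -0.984 -2.813
2 3 4.532 -1.863
3 3 0.055 2.654
4 3 3.296 1.103
5 3 1.594 2.913
6 3 2.781 2.361
7 3 2.126 3.030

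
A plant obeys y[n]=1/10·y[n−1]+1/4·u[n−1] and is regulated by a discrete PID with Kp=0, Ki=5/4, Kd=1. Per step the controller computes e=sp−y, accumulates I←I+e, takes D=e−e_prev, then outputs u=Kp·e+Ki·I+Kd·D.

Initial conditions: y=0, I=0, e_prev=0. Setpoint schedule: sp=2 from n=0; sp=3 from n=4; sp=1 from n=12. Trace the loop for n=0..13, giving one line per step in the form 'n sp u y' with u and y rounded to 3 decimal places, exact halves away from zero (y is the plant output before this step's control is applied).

0 2 4.500 0.000
1 2 2.469 1.125
2 2 5.577 0.730
3 2 5.110 1.467
4 3 8.860 1.424
5 3 7.687 2.357
6 3 9.873 2.158
7 3 9.542 2.684
8 3 10.531 2.654
9 3 10.384 2.898
10 3 10.783 2.886
11 3 10.692 2.984
12 1 6.339 2.971
13 1 8.313 1.882

(exact arithmetic carried between steps; '≈' marks a value shown rounded to 6 d.p. or computed from one; I and e_prev carry over from the previous line; the table rounds u and y to 3 d.p., halves away from zero)
n=0: y=0, sp=2, e=sp−y=2; I=2, D=e−e_prev=2; u=0·2+5/4·2+1·2=4.5; next y=1/10·0+1/4·4.5=1.125
n=1: y=1.125, sp=2, e=sp−y=0.875; I=2.875, D=e−e_prev=-1.125; u=0·0.875+5/4·2.875+1·(-1.125)=2.46875; next y=1/10·1.125+1/4·2.46875≈0.729688
n=2: y≈0.729688, sp=2, e=sp−y≈1.270313; I≈4.145313, D=e−e_prev≈0.395313; u=0·1.270313+5/4·4.145313+1·0.395313≈5.576953; next y=1/10·0.729688+1/4·5.576953≈1.467207
n=3: y≈1.467207, sp=2, e=sp−y≈0.532793; I≈4.678105, D=e−e_prev≈-0.737520; u=0·0.532793+5/4·4.678105+1·(-0.737520)≈5.110112; next y=1/10·1.467207+1/4·5.110112≈1.424249
n=4: y≈1.424249, sp=3, e=sp−y≈1.575751; I≈6.253857, D=e−e_prev≈1.042958; u=0·1.575751+5/4·6.253857+1·1.042958≈8.860279; next y=1/10·1.424249+1/4·8.860279≈2.357495
n=5: y≈2.357495, sp=3, e=sp−y≈0.642505; I≈6.896362, D=e−e_prev≈-0.933246; u=0·0.642505+5/4·6.896362+1·(-0.933246)≈7.687207; next y=1/10·2.357495+1/4·7.687207≈2.157551
n=6: y≈2.157551, sp=3, e=sp−y≈0.842449; I≈7.738811, D=e−e_prev≈0.199944; u=0·0.842449+5/4·7.738811+1·0.199944≈9.873457; next y=1/10·2.157551+1/4·9.873457≈2.684119
n=7: y≈2.684119, sp=3, e=sp−y≈0.315881; I≈8.054692, D=e−e_prev≈-0.526568; u=0·0.315881+5/4·8.054692+1·(-0.526568)≈9.541796; next y=1/10·2.684119+1/4·9.541796≈2.653861
n=8: y≈2.653861, sp=3, e=sp−y≈0.346139; I≈8.400831, D=e−e_prev≈0.030258; u=0·0.346139+5/4·8.400831+1·0.030258≈10.531297; next y=1/10·2.653861+1/4·10.531297≈2.898210
n=9: y≈2.898210, sp=3, e=sp−y≈0.101790; I≈8.502620, D=e−e_prev≈-0.244349; u=0·0.101790+5/4·8.502620+1·(-0.244349)≈10.383926; next y=1/10·2.898210+1/4·10.383926≈2.885803
n=10: y≈2.885803, sp=3, e=sp−y≈0.114197; I≈8.616818, D=e−e_prev≈0.012408; u=0·0.114197+5/4·8.616818+1·0.012408≈10.783430; next y=1/10·2.885803+1/4·10.783430≈2.984438
n=11: y≈2.984438, sp=3, e=sp−y≈0.015562; I≈8.632380, D=e−e_prev≈-0.098635; u=0·0.015562+5/4·8.632380+1·(-0.098635)≈10.691840; next y=1/10·2.984438+1/4·10.691840≈2.971404
n=12: y≈2.971404, sp=1, e=sp−y≈-1.971404; I≈6.660976, D=e−e_prev≈-1.986966; u=0·(-1.971404)+5/4·6.660976+1·(-1.986966)≈6.339254; next y=1/10·2.971404+1/4·6.339254≈1.881954
n=13: y≈1.881954, sp=1, e=sp−y≈-0.881954; I≈5.779022, D=e−e_prev≈1.089450; u=0·(-0.881954)+5/4·5.779022+1·1.089450≈8.313228; next y=1/10·1.881954+1/4·8.313228≈2.266502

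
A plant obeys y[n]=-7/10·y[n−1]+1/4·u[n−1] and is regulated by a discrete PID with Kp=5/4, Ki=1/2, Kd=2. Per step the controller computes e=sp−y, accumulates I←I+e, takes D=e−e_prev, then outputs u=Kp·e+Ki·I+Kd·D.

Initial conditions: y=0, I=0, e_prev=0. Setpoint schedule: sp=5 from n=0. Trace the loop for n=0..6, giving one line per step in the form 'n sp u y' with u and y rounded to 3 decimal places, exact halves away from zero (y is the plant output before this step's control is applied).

0 5 18.750 0.000
1 5 -6.328 4.688
2 5 39.019 -4.863
3 5 -42.735 13.159
4 5 113.182 -19.895
5 5 -173.417 42.222
6 5 363.950 -72.910

(exact arithmetic carried between steps; '≈' marks a value shown rounded to 6 d.p. or computed from one; I and e_prev carry over from the previous line; the table rounds u and y to 3 d.p., halves away from zero)
n=0: y=0, sp=5, e=sp−y=5; I=5, D=e−e_prev=5; u=5/4·5+1/2·5+2·5=18.75; next y=-7/10·0+1/4·18.75=4.6875
n=1: y=4.6875, sp=5, e=sp−y=0.3125; I=5.3125, D=e−e_prev=-4.6875; u=5/4·0.3125+1/2·5.3125+2·(-4.6875)=-6.328125; next y=-7/10·4.6875+1/4·(-6.328125)≈-4.863281
n=2: y≈-4.863281, sp=5, e=sp−y≈9.863281; I≈15.175781, D=e−e_prev≈9.550781; u=5/4·9.863281+1/2·15.175781+2·9.550781≈39.018555; next y=-7/10·(-4.863281)+1/4·39.018555≈13.158936
n=3: y≈13.158936, sp=5, e=sp−y≈-8.158936; I≈7.016846, D=e−e_prev≈-18.022217; u=5/4·(-8.158936)+1/2·7.016846+2·(-18.022217)≈-42.734680; next y=-7/10·13.158936+1/4·(-42.734680)≈-19.894925
n=4: y≈-19.894925, sp=5, e=sp−y≈24.894925; I≈31.911771, D=e−e_prev≈33.053860; u=5/4·24.894925+1/2·31.911771+2·33.053860≈113.182262; next y=-7/10·(-19.894925)+1/4·113.182262≈42.222013
n=5: y≈42.222013, sp=5, e=sp−y≈-37.222013; I≈-5.310242, D=e−e_prev≈-62.116938; u=5/4·(-37.222013)+1/2·(-5.310242)+2·(-62.116938)≈-173.416513; next y=-7/10·42.222013+1/4·(-173.416513)≈-72.909538
n=6: y≈-72.909538, sp=5, e=sp−y≈77.909538; I≈72.599295, D=e−e_prev≈115.131551; u=5/4·77.909538+1/2·72.599295+2·115.131551≈363.949671; next y=-7/10·(-72.909538)+1/4·363.949671≈142.024094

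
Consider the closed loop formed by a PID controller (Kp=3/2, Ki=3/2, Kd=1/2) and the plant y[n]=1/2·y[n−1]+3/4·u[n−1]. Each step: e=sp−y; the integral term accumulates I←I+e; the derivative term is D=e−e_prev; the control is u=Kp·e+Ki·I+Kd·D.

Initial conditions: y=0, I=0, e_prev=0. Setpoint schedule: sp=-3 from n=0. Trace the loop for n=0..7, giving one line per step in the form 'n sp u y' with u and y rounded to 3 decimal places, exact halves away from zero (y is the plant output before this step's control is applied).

0 -3 -10.500 0.000
1 -3 14.063 -7.875
2 -3 -33.258 6.609
3 -3 58.438 -21.639
4 -3 -118.996 33.010
5 -3 224.445 -72.742
6 -3 -440.285 131.963
7 -3 846.307 -264.233

(exact arithmetic carried between steps; '≈' marks a value shown rounded to 6 d.p. or computed from one; I and e_prev carry over from the previous line; the table rounds u and y to 3 d.p., halves away from zero)
n=0: y=0, sp=-3, e=sp−y=-3; I=-3, D=e−e_prev=-3; u=3/2·(-3)+3/2·(-3)+1/2·(-3)=-10.5; next y=1/2·0+3/4·(-10.5)=-7.875
n=1: y=-7.875, sp=-3, e=sp−y=4.875; I=1.875, D=e−e_prev=7.875; u=3/2·4.875+3/2·1.875+1/2·7.875=14.0625; next y=1/2·(-7.875)+3/4·14.0625=6.609375
n=2: y=6.609375, sp=-3, e=sp−y=-9.609375; I=-7.734375, D=e−e_prev=-14.484375; u=3/2·(-9.609375)+3/2·(-7.734375)+1/2·(-14.484375)≈-33.257813; next y=1/2·6.609375+3/4·(-33.257813)≈-21.638672
n=3: y≈-21.638672, sp=-3, e=sp−y≈18.638672; I≈10.904297, D=e−e_prev≈28.248047; u=3/2·18.638672+3/2·10.904297+1/2·28.248047≈58.438477; next y=1/2·(-21.638672)+3/4·58.438477≈33.009521
n=4: y≈33.009521, sp=-3, e=sp−y≈-36.009521; I≈-25.105225, D=e−e_prev≈-54.648193; u=3/2·(-36.009521)+3/2·(-25.105225)+1/2·(-54.648193)≈-118.996216; next y=1/2·33.009521+3/4·(-118.996216)≈-72.742401
n=5: y≈-72.742401, sp=-3, e=sp−y≈69.742401; I≈44.637177, D=e−e_prev≈105.751923; u=3/2·69.742401+3/2·44.637177+1/2·105.751923≈224.445328; next y=1/2·(-72.742401)+3/4·224.445328≈131.962795
n=6: y≈131.962795, sp=-3, e=sp−y≈-134.962795; I≈-90.325619, D=e−e_prev≈-204.705196; u=3/2·(-134.962795)+3/2·(-90.325619)+1/2·(-204.705196)≈-440.285219; next y=1/2·131.962795+3/4·(-440.285219)≈-264.232517
n=7: y≈-264.232517, sp=-3, e=sp−y≈261.232517; I≈170.906898, D=e−e_prev≈396.195312; u=3/2·261.232517+3/2·170.906898+1/2·396.195312≈846.306778; next y=1/2·(-264.232517)+3/4·846.306778≈502.613825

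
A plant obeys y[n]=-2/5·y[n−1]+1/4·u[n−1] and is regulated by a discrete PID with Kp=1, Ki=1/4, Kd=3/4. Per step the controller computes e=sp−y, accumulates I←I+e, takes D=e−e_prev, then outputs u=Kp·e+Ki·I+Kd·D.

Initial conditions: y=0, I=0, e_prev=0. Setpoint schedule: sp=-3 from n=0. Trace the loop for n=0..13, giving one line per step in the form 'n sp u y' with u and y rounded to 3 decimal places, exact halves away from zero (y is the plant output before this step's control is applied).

(exact arithmetic carried between steps; '≈' marks a value shown rounded to 6 d.p. or computed from one; I and e_prev carry over from the previous line; the table rounds u and y to 3 d.p., halves away from zero)
n=0: y=0, sp=-3, e=sp−y=-3; I=-3, D=e−e_prev=-3; u=1·(-3)+1/4·(-3)+3/4·(-3)=-6; next y=-2/5·0+1/4·(-6)=-1.5
n=1: y=-1.5, sp=-3, e=sp−y=-1.5; I=-4.5, D=e−e_prev=1.5; u=1·(-1.5)+1/4·(-4.5)+3/4·1.5=-1.5; next y=-2/5·(-1.5)+1/4·(-1.5)=0.225
n=2: y=0.225, sp=-3, e=sp−y=-3.225; I=-7.725, D=e−e_prev=-1.725; u=1·(-3.225)+1/4·(-7.725)+3/4·(-1.725)=-6.45; next y=-2/5·0.225+1/4·(-6.45)=-1.7025
n=3: y=-1.7025, sp=-3, e=sp−y=-1.2975; I=-9.0225, D=e−e_prev=1.9275; u=1·(-1.2975)+1/4·(-9.0225)+3/4·1.9275=-2.1075; next y=-2/5·(-1.7025)+1/4·(-2.1075)=0.154125
n=4: y=0.154125, sp=-3, e=sp−y=-3.154125; I=-12.176625, D=e−e_prev=-1.856625; u=1·(-3.154125)+1/4·(-12.176625)+3/4·(-1.856625)=-7.59075; next y=-2/5·0.154125+1/4·(-7.59075)≈-1.959338
n=5: y≈-1.959338, sp=-3, e=sp−y≈-1.040663; I≈-13.217288, D=e−e_prev≈2.113463; u=1·(-1.040663)+1/4·(-13.217288)+3/4·2.113463≈-2.759888; next y=-2/5·(-1.959338)+1/4·(-2.759888)≈0.093763
n=6: y≈0.093763, sp=-3, e=sp−y≈-3.093763; I≈-16.311051, D=e−e_prev≈-2.053101; u=1·(-3.093763)+1/4·(-16.311051)+3/4·(-2.053101)≈-8.711351; next y=-2/5·0.093763+1/4·(-8.711351)≈-2.215343
n=7: y≈-2.215343, sp=-3, e=sp−y≈-0.784657; I≈-17.095708, D=e−e_prev≈2.309106; u=1·(-0.784657)+1/4·(-17.095708)+3/4·2.309106≈-3.326754; next y=-2/5·(-2.215343)+1/4·(-3.326754)≈0.054449
n=8: y≈0.054449, sp=-3, e=sp−y≈-3.054449; I≈-20.150156, D=e−e_prev≈-2.269792; u=1·(-3.054449)+1/4·(-20.150156)+3/4·(-2.269792)≈-9.794332; next y=-2/5·0.054449+1/4·(-9.794332)≈-2.470362
n=9: y≈-2.470362, sp=-3, e=sp−y≈-0.529638; I≈-20.679794, D=e−e_prev≈2.524811; u=1·(-0.529638)+1/4·(-20.679794)+3/4·2.524811≈-3.805978; next y=-2/5·(-2.470362)+1/4·(-3.805978)≈0.036650
n=10: y≈0.036650, sp=-3, e=sp−y≈-3.036650; I≈-23.716444, D=e−e_prev≈-2.507013; u=1·(-3.036650)+1/4·(-23.716444)+3/4·(-2.507013)≈-10.846021; next y=-2/5·0.036650+1/4·(-10.846021)≈-2.726165
n=11: y≈-2.726165, sp=-3, e=sp−y≈-0.273835; I≈-23.990279, D=e−e_prev≈2.762816; u=1·(-0.273835)+1/4·(-23.990279)+3/4·2.762816≈-4.199292; next y=-2/5·(-2.726165)+1/4·(-4.199292)≈0.040643
n=12: y≈0.040643, sp=-3, e=sp−y≈-3.040643; I≈-27.030922, D=e−e_prev≈-2.766809; u=1·(-3.040643)+1/4·(-27.030922)+3/4·(-2.766809)≈-11.873480; next y=-2/5·0.040643+1/4·(-11.873480)≈-2.984627
n=13: y≈-2.984627, sp=-3, e=sp−y≈-0.015373; I≈-27.046295, D=e−e_prev≈3.025270; u=1·(-0.015373)+1/4·(-27.046295)+3/4·3.025270≈-4.507994; next y=-2/5·(-2.984627)+1/4·(-4.507994)≈0.066853

0 -3 -6.000 0.000
1 -3 -1.500 -1.500
2 -3 -6.450 0.225
3 -3 -2.108 -1.703
4 -3 -7.591 0.154
5 -3 -2.760 -1.959
6 -3 -8.711 0.094
7 -3 -3.327 -2.215
8 -3 -9.794 0.054
9 -3 -3.806 -2.470
10 -3 -10.846 0.037
11 -3 -4.199 -2.726
12 -3 -11.873 0.041
13 -3 -4.508 -2.985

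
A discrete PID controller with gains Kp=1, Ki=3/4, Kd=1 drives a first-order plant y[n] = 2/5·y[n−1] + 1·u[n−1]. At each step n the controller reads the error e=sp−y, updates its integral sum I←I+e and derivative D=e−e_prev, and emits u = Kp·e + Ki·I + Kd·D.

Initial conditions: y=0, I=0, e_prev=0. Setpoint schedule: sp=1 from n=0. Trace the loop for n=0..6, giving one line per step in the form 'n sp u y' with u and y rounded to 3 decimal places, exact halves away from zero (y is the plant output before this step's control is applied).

(exact arithmetic carried between steps; '≈' marks a value shown rounded to 6 d.p. or computed from one; I and e_prev carry over from the previous line; the table rounds u and y to 3 d.p., halves away from zero)
n=0: y=0, sp=1, e=sp−y=1; I=1, D=e−e_prev=1; u=1·1+3/4·1+1·1=2.75; next y=2/5·0+1·2.75=2.75
n=1: y=2.75, sp=1, e=sp−y=-1.75; I=-0.75, D=e−e_prev=-2.75; u=1·(-1.75)+3/4·(-0.75)+1·(-2.75)=-5.0625; next y=2/5·2.75+1·(-5.0625)=-3.9625
n=2: y=-3.9625, sp=1, e=sp−y=4.9625; I=4.2125, D=e−e_prev=6.7125; u=1·4.9625+3/4·4.2125+1·6.7125=14.834375; next y=2/5·(-3.9625)+1·14.834375=13.249375
n=3: y=13.249375, sp=1, e=sp−y=-12.249375; I=-8.036875, D=e−e_prev=-17.211875; u=1·(-12.249375)+3/4·(-8.036875)+1·(-17.211875)≈-35.488906; next y=2/5·13.249375+1·(-35.488906)≈-30.189156
n=4: y≈-30.189156, sp=1, e=sp−y≈31.189156; I≈23.152281, D=e−e_prev≈43.438531; u=1·31.189156+3/4·23.152281+1·43.438531≈91.991898; next y=2/5·(-30.189156)+1·91.991898≈79.916236
n=5: y≈79.916236, sp=1, e=sp−y≈-78.916236; I≈-55.763955, D=e−e_prev≈-110.105392; u=1·(-78.916236)+3/4·(-55.763955)+1·(-110.105392)≈-230.844594; next y=2/5·79.916236+1·(-230.844594)≈-198.878100
n=6: y≈-198.878100, sp=1, e=sp−y≈199.878100; I≈144.114145, D=e−e_prev≈278.794336; u=1·199.878100+3/4·144.114145+1·278.794336≈586.758044; next y=2/5·(-198.878100)+1·586.758044≈507.206804

0 1 2.750 0.000
1 1 -5.063 2.750
2 1 14.834 -3.963
3 1 -35.489 13.249
4 1 91.992 -30.189
5 1 -230.845 79.916
6 1 586.758 -198.878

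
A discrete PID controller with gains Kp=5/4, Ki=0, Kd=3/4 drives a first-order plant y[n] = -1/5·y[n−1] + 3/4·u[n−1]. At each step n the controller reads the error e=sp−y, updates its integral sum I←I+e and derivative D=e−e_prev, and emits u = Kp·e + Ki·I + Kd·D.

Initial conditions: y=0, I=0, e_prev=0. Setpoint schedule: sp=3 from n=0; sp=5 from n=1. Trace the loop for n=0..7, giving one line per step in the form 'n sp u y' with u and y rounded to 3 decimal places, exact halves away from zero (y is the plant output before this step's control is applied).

0 3 6.000 0.000
1 5 -1.250 4.500
2 5 13.300 -1.838
3 5 -15.813 10.343
4 5 41.864 -13.928
5 5 -72.563 34.183
6 5 154.405 -61.259
7 5 -295.806 128.056

(exact arithmetic carried between steps; '≈' marks a value shown rounded to 6 d.p. or computed from one; I and e_prev carry over from the previous line; the table rounds u and y to 3 d.p., halves away from zero)
n=0: y=0, sp=3, e=sp−y=3; I=3, D=e−e_prev=3; u=5/4·3+0·3+3/4·3=6; next y=-1/5·0+3/4·6=4.5
n=1: y=4.5, sp=5, e=sp−y=0.5; I=3.5, D=e−e_prev=-2.5; u=5/4·0.5+0·3.5+3/4·(-2.5)=-1.25; next y=-1/5·4.5+3/4·(-1.25)=-1.8375
n=2: y=-1.8375, sp=5, e=sp−y=6.8375; I=10.3375, D=e−e_prev=6.3375; u=5/4·6.8375+0·10.3375+3/4·6.3375=13.3; next y=-1/5·(-1.8375)+3/4·13.3=10.3425
n=3: y=10.3425, sp=5, e=sp−y=-5.3425; I=4.995, D=e−e_prev=-12.18; u=5/4·(-5.3425)+0·4.995+3/4·(-12.18)=-15.813125; next y=-1/5·10.3425+3/4·(-15.813125)≈-13.928344
n=4: y≈-13.928344, sp=5, e=sp−y≈18.928344; I≈23.923344, D=e−e_prev≈24.270844; u=5/4·18.928344+0·23.923344+3/4·24.270844≈41.863563; next y=-1/5·(-13.928344)+3/4·41.863563≈34.183341
n=5: y≈34.183341, sp=5, e=sp−y≈-29.183341; I≈-5.259997, D=e−e_prev≈-48.111684; u=5/4·(-29.183341)+0·(-5.259997)+3/4·(-48.111684)≈-72.562939; next y=-1/5·34.183341+3/4·(-72.562939)≈-61.258872
n=6: y≈-61.258872, sp=5, e=sp−y≈66.258872; I≈60.998876, D=e−e_prev≈95.442213; u=5/4·66.258872+0·60.998876+3/4·95.442213≈154.405250; next y=-1/5·(-61.258872)+3/4·154.405250≈128.055712
n=7: y≈128.055712, sp=5, e=sp−y≈-123.055712; I≈-62.056837, D=e−e_prev≈-189.314585; u=5/4·(-123.055712)+0·(-62.056837)+3/4·(-189.314585)≈-295.805579; next y=-1/5·128.055712+3/4·(-295.805579)≈-247.465327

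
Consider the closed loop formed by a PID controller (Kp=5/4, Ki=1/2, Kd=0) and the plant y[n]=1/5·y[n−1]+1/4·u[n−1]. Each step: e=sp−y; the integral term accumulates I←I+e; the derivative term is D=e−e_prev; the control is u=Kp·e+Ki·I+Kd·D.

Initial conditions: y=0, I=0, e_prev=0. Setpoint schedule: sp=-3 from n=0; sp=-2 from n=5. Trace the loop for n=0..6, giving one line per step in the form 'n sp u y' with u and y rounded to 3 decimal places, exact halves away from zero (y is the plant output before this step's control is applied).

(exact arithmetic carried between steps; '≈' marks a value shown rounded to 6 d.p. or computed from one; I and e_prev carry over from the previous line; the table rounds u and y to 3 d.p., halves away from zero)
n=0: y=0, sp=-3, e=sp−y=-3; I=-3, D=e−e_prev=-3; u=5/4·(-3)+1/2·(-3)+0·(-3)=-5.25; next y=1/5·0+1/4·(-5.25)=-1.3125
n=1: y=-1.3125, sp=-3, e=sp−y=-1.6875; I=-4.6875, D=e−e_prev=1.3125; u=5/4·(-1.6875)+1/2·(-4.6875)+0·1.3125=-4.453125; next y=1/5·(-1.3125)+1/4·(-4.453125)≈-1.375781
n=2: y≈-1.375781, sp=-3, e=sp−y≈-1.624219; I≈-6.311719, D=e−e_prev≈0.063281; u=5/4·(-1.624219)+1/2·(-6.311719)+0·0.063281≈-5.186133; next y=1/5·(-1.375781)+1/4·(-5.186133)≈-1.571689
n=3: y≈-1.571689, sp=-3, e=sp−y≈-1.428311; I≈-7.740029, D=e−e_prev≈0.195908; u=5/4·(-1.428311)+1/2·(-7.740029)+0·0.195908≈-5.655403; next y=1/5·(-1.571689)+1/4·(-5.655403)≈-1.728189
n=4: y≈-1.728189, sp=-3, e=sp−y≈-1.271811; I≈-9.011841, D=e−e_prev≈0.156499; u=5/4·(-1.271811)+1/2·(-9.011841)+0·0.156499≈-6.095685; next y=1/5·(-1.728189)+1/4·(-6.095685)≈-1.869559
n=5: y≈-1.869559, sp=-2, e=sp−y≈-0.130441; I≈-9.142282, D=e−e_prev≈1.141370; u=5/4·(-0.130441)+1/2·(-9.142282)+0·1.141370≈-4.734192; next y=1/5·(-1.869559)+1/4·(-4.734192)≈-1.557460
n=6: y≈-1.557460, sp=-2, e=sp−y≈-0.442540; I≈-9.584822, D=e−e_prev≈-0.312099; u=5/4·(-0.442540)+1/2·(-9.584822)+0·(-0.312099)≈-5.345586; next y=1/5·(-1.557460)+1/4·(-5.345586)≈-1.647889

0 -3 -5.250 0.000
1 -3 -4.453 -1.313
2 -3 -5.186 -1.376
3 -3 -5.655 -1.572
4 -3 -6.096 -1.728
5 -2 -4.734 -1.870
6 -2 -5.346 -1.557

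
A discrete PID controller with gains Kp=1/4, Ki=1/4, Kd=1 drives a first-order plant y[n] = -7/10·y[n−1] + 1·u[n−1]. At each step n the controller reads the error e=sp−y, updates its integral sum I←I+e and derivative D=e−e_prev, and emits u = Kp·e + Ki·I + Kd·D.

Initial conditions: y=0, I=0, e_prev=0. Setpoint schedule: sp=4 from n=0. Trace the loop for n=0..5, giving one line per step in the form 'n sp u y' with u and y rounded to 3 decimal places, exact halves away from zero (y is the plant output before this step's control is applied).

0 4 6.000 0.000
1 4 -6.000 6.000
2 4 23.800 -10.200
3 4 -50.560 30.940
4 4 138.582 -72.218
5 4 -337.550 189.135

(exact arithmetic carried between steps; '≈' marks a value shown rounded to 6 d.p. or computed from one; I and e_prev carry over from the previous line; the table rounds u and y to 3 d.p., halves away from zero)
n=0: y=0, sp=4, e=sp−y=4; I=4, D=e−e_prev=4; u=1/4·4+1/4·4+1·4=6; next y=-7/10·0+1·6=6
n=1: y=6, sp=4, e=sp−y=-2; I=2, D=e−e_prev=-6; u=1/4·(-2)+1/4·2+1·(-6)=-6; next y=-7/10·6+1·(-6)=-10.2
n=2: y=-10.2, sp=4, e=sp−y=14.2; I=16.2, D=e−e_prev=16.2; u=1/4·14.2+1/4·16.2+1·16.2=23.8; next y=-7/10·(-10.2)+1·23.8=30.94
n=3: y=30.94, sp=4, e=sp−y=-26.94; I=-10.74, D=e−e_prev=-41.14; u=1/4·(-26.94)+1/4·(-10.74)+1·(-41.14)=-50.56; next y=-7/10·30.94+1·(-50.56)=-72.218
n=4: y=-72.218, sp=4, e=sp−y=76.218; I=65.478, D=e−e_prev=103.158; u=1/4·76.218+1/4·65.478+1·103.158=138.582; next y=-7/10·(-72.218)+1·138.582=189.1346
n=5: y=189.1346, sp=4, e=sp−y=-185.1346; I=-119.6566, D=e−e_prev=-261.3526; u=1/4·(-185.1346)+1/4·(-119.6566)+1·(-261.3526)=-337.5504; next y=-7/10·189.1346+1·(-337.5504)=-469.94462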